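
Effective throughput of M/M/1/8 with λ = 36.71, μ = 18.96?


ρ = 1.9362; P_K = (1−ρ)ρ^8/(1−ρ^9) = 0.484787
λ_eff = λ(1 − P_K) = 36.71·(1 − 0.484787) = 36.71·0.515213 = 18.9135 /hr

Final: 18.9135 /hr


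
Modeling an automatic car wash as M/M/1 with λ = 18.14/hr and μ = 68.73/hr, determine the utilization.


ρ = λ/μ = 18.14/68.73 = 0.2639

Final: 0.2639


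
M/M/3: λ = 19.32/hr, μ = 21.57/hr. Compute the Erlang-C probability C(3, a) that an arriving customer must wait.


a = λ/μ = 0.8957; ρ = a/3 = 0.2986
P₀ = 0.405259 (from M/M/c formula)
C(c,a) = [a^c/(c!(1−ρ))]·P₀ = [0.71857/(6·0.7014)]·0.405259
= 0.17074·0.405259 = 0.069193

Final: 0.069193


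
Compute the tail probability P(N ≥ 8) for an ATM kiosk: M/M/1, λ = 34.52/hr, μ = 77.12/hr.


ρ = 34.52/77.12 = 0.4476
P(N ≥ n) = ρ^n = 0.4476^8 = 0.001611

Final: 0.001611


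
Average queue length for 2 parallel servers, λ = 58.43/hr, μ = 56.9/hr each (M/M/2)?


a = λ/μ = 1.0269; ρ = a/2 = 0.5134
P₀ = 0.321489
Lq = P₀·a^c·ρ / (c!·(1−ρ)²) = 0.321489·1.05450·0.5134/(2·0.23674)
= 0.36763

Final: 0.36763


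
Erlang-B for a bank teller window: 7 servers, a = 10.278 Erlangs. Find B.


B(c,a) = (a^c/c!) / Σ_{k=0}^{c} a^k/k!
a^7/7! = 2403.973949
Σ terms (k=0..7): 1.00000 + 10.27800 + 52.81864 + 180.95667 + 464.96816 + 955.78854 + 1637.26578 + 2403.97395 = 5707.049735
B = 2403.973949/5707.049735 = 0.421229

Final: 0.421229


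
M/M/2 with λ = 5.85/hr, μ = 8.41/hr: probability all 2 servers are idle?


a = λ/μ = 5.85/8.41 = 0.6956; ρ = a/c = 0.3478
Σ_{k=0}^{1} a^k/k! (terms k=0..1) = 1.00000 + 0.69560 = 1.69560
Tail: a^2/(2!(1−ρ)) = 0.48386/(2·0.6522) = 0.37094
P₀ = 1/(1.69560 + 0.37094) = 1/2.06655 = 0.483899

Final: 0.483899


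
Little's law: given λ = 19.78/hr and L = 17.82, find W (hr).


W = L/λ = 17.82/19.78 = 0.9009 hr

Final: 0.9009 hr


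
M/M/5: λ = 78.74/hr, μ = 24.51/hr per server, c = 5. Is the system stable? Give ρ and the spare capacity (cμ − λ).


Total capacity cμ = 5·24.51 = 122.55/hr
ρ = λ/(cμ) = 78.74/122.55 = 0.6425
Stable ⇔ ρ < 1: YES
Spare capacity = cμ − λ = 122.55 − 78.74 = 43.81/hr

Final: ρ = 0.6425; stable; margin = 43.81/hr


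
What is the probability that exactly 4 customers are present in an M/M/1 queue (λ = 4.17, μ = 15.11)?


ρ = 4.17/15.11 = 0.2760
P_n = (1−ρ)·ρ^n = (1 − 0.2760)·0.2760^4 = 0.7240·0.005801 = 0.004200

Final: 0.004200


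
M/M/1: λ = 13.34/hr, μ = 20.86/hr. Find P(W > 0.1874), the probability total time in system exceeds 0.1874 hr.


W ~ Exponential(μ−λ) for M/M/1.
μ − λ = 20.86 − 13.34 = 7.5200
P(W > t) = e^{−(μ−λ)t} = e^{−1.4092} = 0.244327

Final: 0.244327


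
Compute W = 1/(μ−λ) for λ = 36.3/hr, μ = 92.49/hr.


W = 1/(μ−λ) = 1/(92.49 − 36.3) = 1/56.19 = 0.01780 hr

Final: 0.01780 hr


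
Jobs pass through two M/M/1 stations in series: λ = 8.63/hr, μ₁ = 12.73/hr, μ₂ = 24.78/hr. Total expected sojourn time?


Each node sees arrival rate λ = 8.63/hr (tandem ⇒ throughput preserved).
W₁ = 1/(μ₁−λ) = 1/(12.73−8.63) = 0.24390 hr
W₂ = 1/(μ₂−λ) = 1/(24.78−8.63) = 0.06192 hr
W_total = W₁ + W₂ = 0.24390 + 0.06192 = 0.30582 hr

Final: 0.30582 hr


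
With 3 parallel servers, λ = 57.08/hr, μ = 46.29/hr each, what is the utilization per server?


ρ = λ/(cμ) = 57.08/(3·46.29) = 57.08/138.87 = 0.4110

Final: 0.4110


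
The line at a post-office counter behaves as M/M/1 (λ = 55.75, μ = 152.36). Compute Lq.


ρ = 55.75/152.36 = 0.3659
Lq = ρ²/(1−ρ) = 0.1339/0.6341 = 0.2112

Final: 0.2112


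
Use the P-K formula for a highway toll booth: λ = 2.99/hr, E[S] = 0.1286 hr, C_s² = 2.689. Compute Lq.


ρ = λ·E[S] = 2.99·0.1286 = 0.3845
Lq = ρ²(1+C_s²)/(2(1−ρ)) = 0.1479·(1+2.689)/(2·0.6155)
= 0.1479·3.6890/1.2310 = 0.44308

Final: 0.44308


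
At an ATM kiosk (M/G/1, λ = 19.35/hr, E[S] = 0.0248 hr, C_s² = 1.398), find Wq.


ρ = λ·E[S] = 19.35·0.0248 = 0.4799
E[S²] = E[S]²(1+C_s²) = 0.0248²·(1+1.398) = 0.001475
Wq = λ·E[S²]/(2(1−ρ)) = 19.35·0.001475/(2·0.5201) = 0.02743 hr

Final: 0.02743 hr


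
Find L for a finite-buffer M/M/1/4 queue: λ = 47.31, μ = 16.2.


ρ = 47.31/16.2 = 2.9204
L = ρ[1 − (K+1)ρ^K + Kρ^(K+1)] / [(1−ρ)(1−ρ^(K+1))]
Numerator: 2.9204·(1 − 5·72.736389 + 4·212.417194) = 1422.181918
Denominator: (-1.9204)·(-211.417194) = 405.999315
L = 1422.181918/405.999315 = 3.5029

Final: 3.5029


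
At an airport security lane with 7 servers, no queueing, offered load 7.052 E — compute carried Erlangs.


B(7,7.052) = 0.252086 (Erlang-B)
Carried load = a(1 − B) = 7.052·(1 − 0.252086) = 7.052·0.747914 = 5.2743 E

Final: 5.2743 Erlangs


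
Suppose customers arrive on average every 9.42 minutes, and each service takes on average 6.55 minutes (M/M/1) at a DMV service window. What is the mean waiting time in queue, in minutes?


λ = 60/9.42 = 6.3694 /hr
μ = 60/6.55 = 9.1603 /hr
ρ = λ/μ = 6.3694/9.1603 = 0.6953
Wq = ρ/(μ−λ) = 0.6953/(9.1603−6.3694) = 0.24914 hr
In minutes: 0.24914·60 = 14.949 min

Final: 14.949 min


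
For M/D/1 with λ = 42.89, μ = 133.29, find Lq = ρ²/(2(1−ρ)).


ρ = 42.89/133.29 = 0.3218
M/D/1: Lq = ρ²/(2(1−ρ)) = 0.1035/(2·0.6782) = 0.07633

Final: 0.07633


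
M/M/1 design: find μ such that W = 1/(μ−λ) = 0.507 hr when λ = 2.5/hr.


W = 1/(μ−λ) ⇒ μ − λ = 1/W = 1/0.507 = 1.9724
μ = λ + 1/W = 2.5 + 1.9724 = 4.4724 per hr

Final: 4.4724 /hr


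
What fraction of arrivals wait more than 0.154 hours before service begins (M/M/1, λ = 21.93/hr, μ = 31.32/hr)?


ρ = 21.93/31.32 = 0.7002
P(Wq > t) = ρ·e^{−(μ−λ)t} = 0.7002·e^{−1.4461}
= 0.7002·0.235496 = 0.164893

Final: 0.164893


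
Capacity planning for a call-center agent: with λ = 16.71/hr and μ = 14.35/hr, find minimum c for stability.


Stability requires cμ > λ ⇔ c > λ/μ.
λ/μ = 16.71/14.35 = 1.1645
Minimum integer c = ⌊1.1645⌋ + 1 = 2
Check: 2·14.35 = 28.70 > 16.71, while 1·14.35 = 14.35 ≤ 16.71

Final: 2 servers


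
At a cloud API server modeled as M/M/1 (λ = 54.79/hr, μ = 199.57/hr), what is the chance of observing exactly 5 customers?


ρ = 54.79/199.57 = 0.2745
P_n = (1−ρ)·ρ^n = (1 − 0.2745)·0.2745^5 = 0.7255·0.001560 = 0.001131

Final: 0.001131


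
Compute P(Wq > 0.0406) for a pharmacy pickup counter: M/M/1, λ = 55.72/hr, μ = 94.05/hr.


ρ = 55.72/94.05 = 0.5925
P(Wq > t) = ρ·e^{−(μ−λ)t} = 0.5925·e^{−1.5562}
= 0.5925·0.210937 = 0.124970

Final: 0.124970


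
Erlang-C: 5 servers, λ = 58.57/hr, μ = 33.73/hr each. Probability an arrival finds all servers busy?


a = λ/μ = 1.7364; ρ = a/5 = 0.3473
P₀ = 0.175530 (from M/M/c formula)
C(c,a) = [a^c/(c!(1−ρ))]·P₀ = [15.78681/(120·0.6527)]·0.175530
= 0.20155·0.175530 = 0.035379

Final: 0.035379


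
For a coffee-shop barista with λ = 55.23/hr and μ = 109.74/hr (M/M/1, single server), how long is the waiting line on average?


ρ = 55.23/109.74 = 0.5033
Lq = ρ²/(1−ρ) = 0.2533/0.4967 = 0.5099

Final: 0.5099


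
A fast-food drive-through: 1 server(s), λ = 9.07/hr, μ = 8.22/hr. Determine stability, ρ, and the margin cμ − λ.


Total capacity cμ = 1·8.22 = 8.22/hr
ρ = λ/(cμ) = 9.07/8.22 = 1.1034
Stable ⇔ ρ < 1: NO
Spare capacity = cμ − λ = 8.22 − 9.07 = -0.85/hr

Final: ρ = 1.1034; unstable; margin = -0.85/hr


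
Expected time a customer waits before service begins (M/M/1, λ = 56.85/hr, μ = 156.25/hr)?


ρ = 56.85/156.25 = 0.3638
Wq = ρ/(μ−λ) = 0.3638/(156.25 − 56.85) = 0.3638/99.40 = 0.003660 hr

Final: 0.003660 hr


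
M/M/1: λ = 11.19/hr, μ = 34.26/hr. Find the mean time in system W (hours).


W = 1/(μ−λ) = 1/(34.26 − 11.19) = 1/23.07 = 0.04335 hr

Final: 0.04335 hr


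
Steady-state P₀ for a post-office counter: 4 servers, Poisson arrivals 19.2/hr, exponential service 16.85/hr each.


a = λ/μ = 19.2/16.85 = 1.1395; ρ = a/c = 0.2849
Σ_{k=0}^{3} a^k/k! (terms k=0..3) = 1.00000 + 1.13947 + 0.64919 + 0.24658 = 3.03523
Tail: a^4/(4!(1−ρ)) = 1.68580/(24·0.7151) = 0.09822
P₀ = 1/(3.03523 + 0.09822) = 1/3.13346 = 0.319136

Final: 0.319136


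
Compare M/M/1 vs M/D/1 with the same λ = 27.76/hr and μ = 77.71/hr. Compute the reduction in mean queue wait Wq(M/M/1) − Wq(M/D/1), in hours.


ρ = 27.76/77.71 = 0.3572
Wq(M/M/1) = ρ/(μ−λ) = 0.3572/49.95 = 0.007152 hr
Wq(M/D/1) = ρ/(2(μ−λ)) = 0.003576 hr
Savings = 0.007152 − 0.003576 = 0.003576 hr

Final: 0.003576 hr


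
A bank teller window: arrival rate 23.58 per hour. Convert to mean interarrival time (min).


Mean interarrival time = 1/λ = 1/23.58 hour = 0.04241 hour
In minutes: 0.04241 × 60 = 2.5445 min

Final: 2.5445 min


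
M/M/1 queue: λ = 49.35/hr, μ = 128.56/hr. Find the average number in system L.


ρ = λ/μ = 49.35/128.56 = 0.3839
L = ρ/(1−ρ) = 0.3839/(1 − 0.3839) = 0.3839/0.6161 = 0.6230

Final: 0.6230


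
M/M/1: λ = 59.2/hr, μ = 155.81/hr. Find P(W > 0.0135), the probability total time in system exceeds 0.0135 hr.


W ~ Exponential(μ−λ) for M/M/1.
μ − λ = 155.81 − 59.2 = 96.6100
P(W > t) = e^{−(μ−λ)t} = e^{−1.3042} = 0.271380

Final: 0.271380


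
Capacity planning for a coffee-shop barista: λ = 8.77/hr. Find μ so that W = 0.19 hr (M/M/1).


W = 1/(μ−λ) ⇒ μ − λ = 1/W = 1/0.19 = 5.2632
μ = λ + 1/W = 8.77 + 5.2632 = 14.0332 per hr

Final: 14.0332 /hr


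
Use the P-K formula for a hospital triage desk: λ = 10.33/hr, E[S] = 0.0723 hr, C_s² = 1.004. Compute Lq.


ρ = λ·E[S] = 10.33·0.0723 = 0.7469
Lq = ρ²(1+C_s²)/(2(1−ρ)) = 0.5578·(1+1.004)/(2·0.2531)
= 0.5578·2.0040/0.5063 = 2.20792

Final: 2.20792


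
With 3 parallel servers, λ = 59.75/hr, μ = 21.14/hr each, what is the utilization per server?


ρ = λ/(cμ) = 59.75/(3·21.14) = 59.75/63.42 = 0.9421

Final: 0.9421


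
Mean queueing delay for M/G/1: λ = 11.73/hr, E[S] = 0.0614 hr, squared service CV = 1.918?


ρ = λ·E[S] = 11.73·0.0614 = 0.7202
E[S²] = E[S]²(1+C_s²) = 0.0614²·(1+1.918) = 0.011001
Wq = λ·E[S²]/(2(1−ρ)) = 11.73·0.011001/(2·0.2798) = 0.23061 hr

Final: 0.23061 hr


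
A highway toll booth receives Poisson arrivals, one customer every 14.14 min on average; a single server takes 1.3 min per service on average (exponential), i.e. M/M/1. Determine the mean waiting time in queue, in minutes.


λ = 60/14.14 = 4.2433 /hr
μ = 60/1.3 = 46.1538 /hr
ρ = λ/μ = 4.2433/46.1538 = 0.09194
Wq = ρ/(μ−λ) = 0.09194/(46.1538−4.2433) = 0.002194 hr
In minutes: 0.002194·60 = 0.1316 min

Final: 0.1316 min


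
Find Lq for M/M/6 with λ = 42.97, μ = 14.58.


a = λ/μ = 2.9472; ρ = a/6 = 0.4912
P₀ = 0.051701
Lq = P₀·a^c·ρ / (c!·(1−ρ)²) = 0.051701·655.31028·0.4912/(720·0.25888)
= 0.08928

Final: 0.08928


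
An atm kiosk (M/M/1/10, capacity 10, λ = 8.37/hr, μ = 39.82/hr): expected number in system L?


ρ = 8.37/39.82 = 0.2102
L = ρ[1 − (K+1)ρ^K + Kρ^(K+1)] / [(1−ρ)(1−ρ^(K+1))]
Numerator: 0.2102·(1 − 11·0.0000001684 + 10·0.00000003539) = 0.210196
Denominator: (0.7898)·(1.000000) = 0.789804
L = 0.210196/0.789804 = 0.2661

Final: 0.2661


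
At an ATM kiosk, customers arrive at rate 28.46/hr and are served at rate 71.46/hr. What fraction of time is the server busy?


ρ = λ/μ = 28.46/71.46 = 0.3983

Final: 0.3983


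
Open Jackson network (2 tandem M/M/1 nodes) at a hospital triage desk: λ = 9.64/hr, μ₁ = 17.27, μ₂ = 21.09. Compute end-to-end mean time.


Each node sees arrival rate λ = 9.64/hr (tandem ⇒ throughput preserved).
W₁ = 1/(μ₁−λ) = 1/(17.27−9.64) = 0.13106 hr
W₂ = 1/(μ₂−λ) = 1/(21.09−9.64) = 0.08734 hr
W_total = W₁ + W₂ = 0.13106 + 0.08734 = 0.21840 hr

Final: 0.21840 hr


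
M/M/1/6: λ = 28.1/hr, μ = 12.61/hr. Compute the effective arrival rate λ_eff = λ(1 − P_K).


ρ = 2.2284; P_K = (1−ρ)ρ^6/(1−ρ^7) = 0.553273
λ_eff = λ(1 − P_K) = 28.1·(1 − 0.553273) = 28.1·0.446727 = 12.5530 /hr

Final: 12.5530 /hr


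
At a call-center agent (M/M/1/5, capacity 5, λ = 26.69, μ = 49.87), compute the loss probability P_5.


ρ = λ/μ = 26.69/49.87 = 0.5352
P_K = (1−ρ)ρ^K/(1−ρ^(K+1)) = (0.4648·0.043908)/(1 − 0.023499)
= 0.020409/0.976501 = 0.020900

Final: 0.020900


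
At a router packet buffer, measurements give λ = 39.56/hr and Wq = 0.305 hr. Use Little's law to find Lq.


Lq = λWq = 39.56·0.305 = 12.0658

Final: 12.0658


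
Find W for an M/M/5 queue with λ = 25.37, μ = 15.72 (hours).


a = 1.6139; ρ = 0.3228; P₀ = 0.198645
Lq = P₀·a^c·ρ/(c!(1−ρ)²) = 0.01275
Wq = Lq/λ = 0.01275/25.37 = 0.0005027 hr
W = Wq + 1/μ = 0.0005027 + 0.06361 = 0.06412 hr

Final: 0.06412 hr


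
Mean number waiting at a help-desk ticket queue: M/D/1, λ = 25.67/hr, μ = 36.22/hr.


ρ = 25.67/36.22 = 0.7087
M/D/1: Lq = ρ²/(2(1−ρ)) = 0.5023/(2·0.2913) = 0.86223

Final: 0.86223


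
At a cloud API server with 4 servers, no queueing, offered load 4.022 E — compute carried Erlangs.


B(4,4.022) = 0.312799 (Erlang-B)
Carried load = a(1 − B) = 4.022·(1 − 0.312799) = 4.022·0.687201 = 2.7639 E

Final: 2.7639 Erlangs


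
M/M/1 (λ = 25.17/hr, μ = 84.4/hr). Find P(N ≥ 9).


ρ = 25.17/84.4 = 0.2982
P(N ≥ n) = ρ^n = 0.2982^9 = 0.00001866

Final: 0.00001866


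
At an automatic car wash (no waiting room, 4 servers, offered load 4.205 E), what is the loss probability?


B(c,a) = (a^c/c!) / Σ_{k=0}^{c} a^k/k!
a^4/4! = 13.027250
Σ terms (k=0..4): 1.00000 + 4.20500 + 8.84101 + 12.39215 + 13.02725 = 39.465415
B = 13.027250/39.465415 = 0.330093

Final: 0.330093


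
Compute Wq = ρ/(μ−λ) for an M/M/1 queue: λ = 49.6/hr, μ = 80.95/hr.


ρ = 49.6/80.95 = 0.6127
Wq = ρ/(μ−λ) = 0.6127/(80.95 − 49.6) = 0.6127/31.35 = 0.01954 hr

Final: 0.01954 hr


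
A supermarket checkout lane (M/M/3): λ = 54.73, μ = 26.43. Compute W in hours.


a = 2.0708; ρ = 0.6903; P₀ = 0.100075
Lq = P₀·a^c·ρ/(c!(1−ρ)²) = 1.06548
Wq = Lq/λ = 1.06548/54.73 = 0.01947 hr
W = Wq + 1/μ = 0.01947 + 0.03784 = 0.05730 hr

Final: 0.05730 hr


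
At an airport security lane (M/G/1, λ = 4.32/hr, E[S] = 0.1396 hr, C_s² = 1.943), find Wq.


ρ = λ·E[S] = 4.32·0.1396 = 0.6031
E[S²] = E[S]²(1+C_s²) = 0.1396²·(1+1.943) = 0.057354
Wq = λ·E[S²]/(2(1−ρ)) = 4.32·0.057354/(2·0.3969) = 0.31211 hr

Final: 0.31211 hr


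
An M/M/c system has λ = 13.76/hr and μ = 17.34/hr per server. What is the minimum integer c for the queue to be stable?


Stability requires cμ > λ ⇔ c > λ/μ.
λ/μ = 13.76/17.34 = 0.7935
Minimum integer c = ⌊0.7935⌋ + 1 = 1
Check: 1·17.34 = 17.34 > 13.76, while 0·17.34 = 0.00 ≤ 13.76

Final: 1 servers


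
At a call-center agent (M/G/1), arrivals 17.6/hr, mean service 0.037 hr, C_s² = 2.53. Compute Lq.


ρ = λ·E[S] = 17.6·0.037 = 0.6512
Lq = ρ²(1+C_s²)/(2(1−ρ)) = 0.4241·(1+2.53)/(2·0.3488)
= 0.4241·3.5300/0.6976 = 2.14584

Final: 2.14584


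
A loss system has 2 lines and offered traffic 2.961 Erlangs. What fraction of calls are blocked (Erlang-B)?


B(c,a) = (a^c/c!) / Σ_{k=0}^{c} a^k/k!
a^2/2! = 4.383760
Σ terms (k=0..2): 1.00000 + 2.96100 + 4.38376 = 8.344760
B = 4.383760/8.344760 = 0.525331

Final: 0.525331


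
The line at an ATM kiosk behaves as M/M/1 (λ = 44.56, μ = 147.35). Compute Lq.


ρ = 44.56/147.35 = 0.3024
Lq = ρ²/(1−ρ) = 0.09145/0.6976 = 0.1311

Final: 0.1311


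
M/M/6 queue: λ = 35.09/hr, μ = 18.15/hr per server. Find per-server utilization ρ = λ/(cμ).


ρ = λ/(cμ) = 35.09/(6·18.15) = 35.09/108.90 = 0.3222

Final: 0.3222


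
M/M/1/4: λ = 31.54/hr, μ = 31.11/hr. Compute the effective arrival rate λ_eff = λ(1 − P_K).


ρ = 1.0138; P_K = (1−ρ)ρ^4/(1−ρ^5) = 0.205528
λ_eff = λ(1 − P_K) = 31.54·(1 − 0.205528) = 31.54·0.794472 = 25.0576 /hr

Final: 25.0576 /hr


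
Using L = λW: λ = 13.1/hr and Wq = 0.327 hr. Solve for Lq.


Lq = λWq = 13.1·0.327 = 4.2837

Final: 4.2837


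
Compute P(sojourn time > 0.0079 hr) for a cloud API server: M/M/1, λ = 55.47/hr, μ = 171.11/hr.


W ~ Exponential(μ−λ) for M/M/1.
μ − λ = 171.11 − 55.47 = 115.6400
P(W > t) = e^{−(μ−λ)t} = e^{−0.9136} = 0.401095

Final: 0.401095


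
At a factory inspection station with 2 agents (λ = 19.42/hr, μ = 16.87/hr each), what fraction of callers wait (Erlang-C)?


a = λ/μ = 1.1512; ρ = a/2 = 0.5756
P₀ = 0.269375 (from M/M/c formula)
C(c,a) = [a^c/(c!(1−ρ))]·P₀ = [1.32516/(2·0.4244)]·0.269375
= 1.56113·0.269375 = 0.420531

Final: 0.420531


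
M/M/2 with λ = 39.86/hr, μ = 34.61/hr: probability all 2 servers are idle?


a = λ/μ = 39.86/34.61 = 1.1517; ρ = a/c = 0.5758
Σ_{k=0}^{1} a^k/k! (terms k=0..1) = 1.00000 + 1.15169 = 2.15169
Tail: a^2/(2!(1−ρ)) = 1.32639/(2·0.4242) = 1.56357
P₀ = 1/(2.15169 + 1.56357) = 1/3.71526 = 0.269160

Final: 0.269160


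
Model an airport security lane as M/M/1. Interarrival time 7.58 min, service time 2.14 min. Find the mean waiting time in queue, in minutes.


λ = 60/7.58 = 7.9156 /hr
μ = 60/2.14 = 28.0374 /hr
ρ = λ/μ = 7.9156/28.0374 = 0.2823
Wq = ρ/(μ−λ) = 0.2823/(28.0374−7.9156) = 0.01403 hr
In minutes: 0.01403·60 = 0.8418 min

Final: 0.8418 min


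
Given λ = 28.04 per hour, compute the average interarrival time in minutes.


Mean interarrival time = 1/λ = 1/28.04 hour = 0.03566 hour
In minutes: 0.03566 × 60 = 2.1398 min

Final: 2.1398 min


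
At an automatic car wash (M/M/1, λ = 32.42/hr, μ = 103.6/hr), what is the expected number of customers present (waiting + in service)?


ρ = λ/μ = 32.42/103.6 = 0.3129
L = ρ/(1−ρ) = 0.3129/(1 − 0.3129) = 0.3129/0.6871 = 0.4555

Final: 0.4555


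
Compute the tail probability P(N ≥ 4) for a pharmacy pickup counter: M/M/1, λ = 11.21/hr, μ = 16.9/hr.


ρ = 11.21/16.9 = 0.6633
P(N ≥ n) = ρ^n = 0.6633^4 = 0.193587

Final: 0.193587


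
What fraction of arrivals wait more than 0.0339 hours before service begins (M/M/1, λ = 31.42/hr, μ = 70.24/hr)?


ρ = 31.42/70.24 = 0.4473
P(Wq > t) = ρ·e^{−(μ−λ)t} = 0.4473·e^{−1.3160}
= 0.4473·0.268207 = 0.119975

Final: 0.119975


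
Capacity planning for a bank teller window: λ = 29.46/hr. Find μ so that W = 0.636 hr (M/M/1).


W = 1/(μ−λ) ⇒ μ − λ = 1/W = 1/0.636 = 1.5723
μ = λ + 1/W = 29.46 + 1.5723 = 31.0323 per hr

Final: 31.0323 /hr


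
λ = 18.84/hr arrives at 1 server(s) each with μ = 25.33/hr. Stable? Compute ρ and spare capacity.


Total capacity cμ = 1·25.33 = 25.33/hr
ρ = λ/(cμ) = 18.84/25.33 = 0.7438
Stable ⇔ ρ < 1: YES
Spare capacity = cμ − λ = 25.33 − 18.84 = 6.49/hr

Final: ρ = 0.7438; stable; margin = 6.49/hr


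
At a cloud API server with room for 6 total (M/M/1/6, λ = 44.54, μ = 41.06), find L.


ρ = 44.54/41.06 = 1.0848
L = ρ[1 − (K+1)ρ^K + Kρ^(K+1)] / [(1−ρ)(1−ρ^(K+1))]
Numerator: 1.0848·(1 − 7·1.629250 + 6·1.767335) = 0.216151
Denominator: (-0.08475)·(-0.767335) = 0.065035
L = 0.216151/0.065035 = 3.3236

Final: 3.3236


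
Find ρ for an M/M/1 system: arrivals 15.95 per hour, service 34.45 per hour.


ρ = λ/μ = 15.95/34.45 = 0.4630

Final: 0.4630


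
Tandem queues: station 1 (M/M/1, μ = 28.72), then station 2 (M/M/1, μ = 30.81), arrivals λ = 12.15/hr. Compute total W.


Each node sees arrival rate λ = 12.15/hr (tandem ⇒ throughput preserved).
W₁ = 1/(μ₁−λ) = 1/(28.72−12.15) = 0.06035 hr
W₂ = 1/(μ₂−λ) = 1/(30.81−12.15) = 0.05359 hr
W_total = W₁ + W₂ = 0.06035 + 0.05359 = 0.11394 hr

Final: 0.11394 hr


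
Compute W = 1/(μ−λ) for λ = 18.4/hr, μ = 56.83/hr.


W = 1/(μ−λ) = 1/(56.83 − 18.4) = 1/38.43 = 0.02602 hr

Final: 0.02602 hr


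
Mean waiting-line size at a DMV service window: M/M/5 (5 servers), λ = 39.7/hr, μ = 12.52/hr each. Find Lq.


a = λ/μ = 3.1709; ρ = a/5 = 0.6342
P₀ = 0.038421
Lq = P₀·a^c·ρ / (c!·(1−ρ)²) = 0.038421·320.57591·0.6342/(120·0.13382)
= 0.48642

Final: 0.48642


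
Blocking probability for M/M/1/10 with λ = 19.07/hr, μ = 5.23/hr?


ρ = λ/μ = 19.07/5.23 = 3.6463
P_K = (1−ρ)ρ^K/(1−ρ^(K+1)) = (-2.6463·415422.525647)/(1 − 1514743.320093)
= -1099320.794446/-1514742.320093 = 0.725748

Final: 0.725748


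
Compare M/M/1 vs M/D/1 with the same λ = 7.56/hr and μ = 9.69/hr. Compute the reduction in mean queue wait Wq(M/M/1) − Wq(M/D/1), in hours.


ρ = 7.56/9.69 = 0.7802
Wq(M/M/1) = ρ/(μ−λ) = 0.7802/2.13 = 0.36628 hr
Wq(M/D/1) = ρ/(2(μ−λ)) = 0.18314 hr
Savings = 0.36628 − 0.18314 = 0.18314 hr

Final: 0.18314 hr


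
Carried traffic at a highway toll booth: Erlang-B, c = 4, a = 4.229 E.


B(4,4.229) = 0.332317 (Erlang-B)
Carried load = a(1 − B) = 4.229·(1 − 0.332317) = 4.229·0.667683 = 2.8236 E

Final: 2.8236 Erlangs


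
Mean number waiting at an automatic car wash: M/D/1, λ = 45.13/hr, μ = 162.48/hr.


ρ = 45.13/162.48 = 0.2778
M/D/1: Lq = ρ²/(2(1−ρ)) = 0.07715/(2·0.7222) = 0.05341

Final: 0.05341


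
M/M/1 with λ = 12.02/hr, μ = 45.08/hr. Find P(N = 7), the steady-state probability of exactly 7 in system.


ρ = 12.02/45.08 = 0.2666
P_n = (1−ρ)·ρ^n = (1 − 0.2666)·0.2666^7 = 0.7334·0.00009582 = 0.00007027

Final: 0.00007027


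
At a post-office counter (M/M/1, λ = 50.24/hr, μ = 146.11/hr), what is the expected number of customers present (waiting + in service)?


ρ = λ/μ = 50.24/146.11 = 0.3439
L = ρ/(1−ρ) = 0.3439/(1 − 0.3439) = 0.3439/0.6561 = 0.5240

Final: 0.5240


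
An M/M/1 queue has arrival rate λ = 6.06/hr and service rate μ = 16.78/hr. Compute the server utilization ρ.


ρ = λ/μ = 6.06/16.78 = 0.3611

Final: 0.3611


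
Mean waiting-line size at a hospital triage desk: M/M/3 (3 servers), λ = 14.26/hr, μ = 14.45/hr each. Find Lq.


a = λ/μ = 0.9869; ρ = a/3 = 0.3290
P₀ = 0.368665
Lq = P₀·a^c·ρ / (c!·(1−ρ)²) = 0.368665·0.96107·0.3290/(6·0.45031)
= 0.04314

Final: 0.04314


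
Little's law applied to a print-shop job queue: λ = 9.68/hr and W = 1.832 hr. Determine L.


L = λW = 9.68·1.832 = 17.7338

Final: 17.7338


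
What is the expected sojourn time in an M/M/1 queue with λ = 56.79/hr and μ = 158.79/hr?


W = 1/(μ−λ) = 1/(158.79 − 56.79) = 1/102.00 = 0.009804 hr

Final: 0.009804 hr


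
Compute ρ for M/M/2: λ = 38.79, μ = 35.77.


ρ = λ/(cμ) = 38.79/(2·35.77) = 38.79/71.54 = 0.5422

Final: 0.5422


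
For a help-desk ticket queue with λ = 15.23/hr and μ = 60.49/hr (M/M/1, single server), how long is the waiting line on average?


ρ = 15.23/60.49 = 0.2518
Lq = ρ²/(1−ρ) = 0.06339/0.7482 = 0.08472

Final: 0.08472


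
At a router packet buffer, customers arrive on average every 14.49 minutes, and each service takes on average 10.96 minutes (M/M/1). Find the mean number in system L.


λ = 60/14.49 = 4.1408 /hr
μ = 60/10.96 = 5.4745 /hr
ρ = λ/μ = 4.1408/5.4745 = 0.7564
L = ρ/(1−ρ) = 0.7564/0.2436 = 3.1048

Final: 3.1048


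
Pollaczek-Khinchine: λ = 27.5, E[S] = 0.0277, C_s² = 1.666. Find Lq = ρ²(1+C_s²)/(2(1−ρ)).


ρ = λ·E[S] = 27.5·0.0277 = 0.7617
Lq = ρ²(1+C_s²)/(2(1−ρ)) = 0.5803·(1+1.666)/(2·0.2383)
= 0.5803·2.6660/0.4765 = 3.24655

Final: 3.24655


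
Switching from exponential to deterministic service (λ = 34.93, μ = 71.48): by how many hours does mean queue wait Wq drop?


ρ = 34.93/71.48 = 0.4887
Wq(M/M/1) = ρ/(μ−λ) = 0.4887/36.55 = 0.01337 hr
Wq(M/D/1) = ρ/(2(μ−λ)) = 0.006685 hr
Savings = 0.01337 − 0.006685 = 0.006685 hr

Final: 0.006685 hr


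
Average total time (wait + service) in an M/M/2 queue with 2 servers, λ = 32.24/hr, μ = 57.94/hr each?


a = 0.5564; ρ = 0.2782; P₀ = 0.564677
Lq = P₀·a^c·ρ/(c!(1−ρ)²) = 0.04669
Wq = Lq/λ = 0.04669/32.24 = 0.001448 hr
W = Wq + 1/μ = 0.001448 + 0.01726 = 0.01871 hr

Final: 0.01871 hr


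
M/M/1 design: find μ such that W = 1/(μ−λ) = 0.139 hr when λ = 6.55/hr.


W = 1/(μ−λ) ⇒ μ − λ = 1/W = 1/0.139 = 7.1942
μ = λ + 1/W = 6.55 + 7.1942 = 13.7442 per hr

Final: 13.7442 /hr


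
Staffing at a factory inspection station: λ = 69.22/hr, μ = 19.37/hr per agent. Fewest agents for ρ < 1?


Stability requires cμ > λ ⇔ c > λ/μ.
λ/μ = 69.22/19.37 = 3.5736
Minimum integer c = ⌊3.5736⌋ + 1 = 4
Check: 4·19.37 = 77.48 > 69.22, while 3·19.37 = 58.11 ≤ 69.22

Final: 4 servers


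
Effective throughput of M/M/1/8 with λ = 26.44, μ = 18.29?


ρ = 1.4456; P_K = (1−ρ)ρ^8/(1−ρ^9) = 0.319847
λ_eff = λ(1 − P_K) = 26.44·(1 − 0.319847) = 26.44·0.680153 = 17.9833 /hr

Final: 17.9833 /hr


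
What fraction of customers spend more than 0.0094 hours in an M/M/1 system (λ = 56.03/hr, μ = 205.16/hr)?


W ~ Exponential(μ−λ) for M/M/1.
μ − λ = 205.16 − 56.03 = 149.1300
P(W > t) = e^{−(μ−λ)t} = e^{−1.4018} = 0.246148

Final: 0.246148


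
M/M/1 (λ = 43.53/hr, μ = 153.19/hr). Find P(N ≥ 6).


ρ = 43.53/153.19 = 0.2842
P(N ≥ n) = ρ^n = 0.2842^6 = 0.0005264

Final: 0.0005264


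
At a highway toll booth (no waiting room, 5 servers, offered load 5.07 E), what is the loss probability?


B(c,a) = (a^c/c!) / Σ_{k=0}^{c} a^k/k!
a^5/5! = 27.916345
Σ terms (k=0..5): 1.00000 + 5.07000 + 12.85245 + 21.72064 + 27.53091 + 27.91634 = 96.090347
B = 27.916345/96.090347 = 0.290522

Final: 0.290522


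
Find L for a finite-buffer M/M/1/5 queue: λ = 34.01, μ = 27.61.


ρ = 34.01/27.61 = 1.2318
L = ρ[1 − (K+1)ρ^K + Kρ^(K+1)] / [(1−ρ)(1−ρ^(K+1))]
Numerator: 1.2318·(1 − 6·2.835967 + 5·3.493344) = 1.787243
Denominator: (-0.2318)·(-2.493344) = 0.577957
L = 1.787243/0.577957 = 3.0923

Final: 3.0923


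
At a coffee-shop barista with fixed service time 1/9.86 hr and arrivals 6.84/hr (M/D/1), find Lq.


ρ = 6.84/9.86 = 0.6937
M/D/1: Lq = ρ²/(2(1−ρ)) = 0.4812/(2·0.3063) = 0.78559

Final: 0.78559


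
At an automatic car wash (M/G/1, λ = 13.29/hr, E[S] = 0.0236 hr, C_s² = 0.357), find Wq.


ρ = λ·E[S] = 13.29·0.0236 = 0.3136
E[S²] = E[S]²(1+C_s²) = 0.0236²·(1+0.357) = 0.0007558
Wq = λ·E[S²]/(2(1−ρ)) = 13.29·0.0007558/(2·0.6864) = 0.007317 hr

Final: 0.007317 hr


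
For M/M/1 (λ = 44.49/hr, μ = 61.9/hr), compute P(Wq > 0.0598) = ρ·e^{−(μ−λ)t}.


ρ = 44.49/61.9 = 0.7187
P(Wq > t) = ρ·e^{−(μ−λ)t} = 0.7187·e^{−1.0411}
= 0.7187·0.353060 = 0.253758

Final: 0.253758


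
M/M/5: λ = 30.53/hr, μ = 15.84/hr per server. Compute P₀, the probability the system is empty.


a = λ/μ = 30.53/15.84 = 1.9274; ρ = a/c = 0.3855
Σ_{k=0}^{4} a^k/k! (terms k=0..4) = 1.00000 + 1.92740 + 1.85743 + 1.19334 + 0.57501 = 6.55318
Tail: a^5/(5!(1−ρ)) = 26.59856/(120·0.6145) = 0.36070
P₀ = 1/(6.55318 + 0.36070) = 1/6.91388 = 0.144637

Final: 0.144637


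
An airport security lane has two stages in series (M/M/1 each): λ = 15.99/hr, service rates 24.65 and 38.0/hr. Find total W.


Each node sees arrival rate λ = 15.99/hr (tandem ⇒ throughput preserved).
W₁ = 1/(μ₁−λ) = 1/(24.65−15.99) = 0.11547 hr
W₂ = 1/(μ₂−λ) = 1/(38.0−15.99) = 0.04543 hr
W_total = W₁ + W₂ = 0.11547 + 0.04543 = 0.16091 hr

Final: 0.16091 hr


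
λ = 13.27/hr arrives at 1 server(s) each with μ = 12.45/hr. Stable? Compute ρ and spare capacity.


Total capacity cμ = 1·12.45 = 12.45/hr
ρ = λ/(cμ) = 13.27/12.45 = 1.0659
Stable ⇔ ρ < 1: NO
Spare capacity = cμ − λ = 12.45 − 13.27 = -0.82/hr

Final: ρ = 1.0659; unstable; margin = -0.82/hr


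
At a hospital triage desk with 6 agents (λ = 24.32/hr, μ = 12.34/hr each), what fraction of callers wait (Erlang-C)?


a = λ/μ = 1.9708; ρ = a/6 = 0.3285
P₀ = 0.139153 (from M/M/c formula)
C(c,a) = [a^c/(c!(1−ρ))]·P₀ = [58.59904/(720·0.6715)]·0.139153
= 0.12120·0.139153 = 0.016865

Final: 0.016865


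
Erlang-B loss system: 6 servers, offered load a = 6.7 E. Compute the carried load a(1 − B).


B(6,6.7) = 0.312232 (Erlang-B)
Carried load = a(1 − B) = 6.7·(1 − 0.312232) = 6.7·0.687768 = 4.6080 E

Final: 4.6080 Erlangs


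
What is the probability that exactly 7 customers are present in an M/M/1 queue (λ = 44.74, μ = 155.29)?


ρ = 44.74/155.29 = 0.2881
P_n = (1−ρ)·ρ^n = (1 − 0.2881)·0.2881^7 = 0.7119·0.0001648 = 0.0001173

Final: 0.0001173


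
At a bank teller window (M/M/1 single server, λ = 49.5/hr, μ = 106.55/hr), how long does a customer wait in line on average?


ρ = 49.5/106.55 = 0.4646
Wq = ρ/(μ−λ) = 0.4646/(106.55 − 49.5) = 0.4646/57.05 = 0.008143 hr

Final: 0.008143 hr


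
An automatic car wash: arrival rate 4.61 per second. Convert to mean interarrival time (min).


Mean interarrival time = 1/λ = 1/4.61 second = 0.21692 second
In minutes: 0.21692 × 0.0166667 = 0.003615 min

Final: 0.003615 min


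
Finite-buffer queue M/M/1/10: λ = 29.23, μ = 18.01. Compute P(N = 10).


ρ = λ/μ = 29.23/18.01 = 1.6230
P_K = (1−ρ)ρ^K/(1−ρ^(K+1)) = (-0.6230·126.809277)/(1 − 205.809837)
= -79.000560/-204.809837 = 0.385726

Final: 0.385726


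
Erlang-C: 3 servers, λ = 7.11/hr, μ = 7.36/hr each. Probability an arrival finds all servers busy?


a = λ/μ = 0.9660; ρ = a/3 = 0.3220
P₀ = 0.376753 (from M/M/c formula)
C(c,a) = [a^c/(c!(1−ρ))]·P₀ = [0.90152/(6·0.6780)]·0.376753
= 0.22162·0.376753 = 0.083495

Final: 0.083495


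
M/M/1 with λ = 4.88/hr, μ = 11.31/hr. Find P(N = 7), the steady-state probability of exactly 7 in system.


ρ = 4.88/11.31 = 0.4315
P_n = (1−ρ)·ρ^n = (1 − 0.4315)·0.4315^7 = 0.5685·0.002784 = 0.001583

Final: 0.001583


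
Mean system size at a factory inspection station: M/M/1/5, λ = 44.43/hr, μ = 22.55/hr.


ρ = 44.43/22.55 = 1.9703
L = ρ[1 − (K+1)ρ^K + Kρ^(K+1)] / [(1−ρ)(1−ρ^(K+1))]
Numerator: 1.9703·(1 − 6·29.692642 + 5·58.503063) = 227.291397
Denominator: (-0.9703)·(-57.503063) = 55.794546
L = 227.291397/55.794546 = 4.0737

Final: 4.0737


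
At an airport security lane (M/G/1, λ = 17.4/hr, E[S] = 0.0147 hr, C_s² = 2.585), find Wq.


ρ = λ·E[S] = 17.4·0.0147 = 0.2558
E[S²] = E[S]²(1+C_s²) = 0.0147²·(1+2.585) = 0.0007747
Wq = λ·E[S²]/(2(1−ρ)) = 17.4·0.0007747/(2·0.7442) = 0.009056 hr

Final: 0.009056 hr


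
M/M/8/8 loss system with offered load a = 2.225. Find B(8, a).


B(c,a) = (a^c/c!) / Σ_{k=0}^{c} a^k/k!
a^8/8! = 0.014898
Σ terms (k=0..8): 1.00000 + 2.22500 + 2.47531 + 1.83586 + 1.02120 + 0.45443 + 0.16852 + 0.05356 + 0.01490 = 9.248778
B = 0.014898/9.248778 = 0.001611

Final: 0.001611


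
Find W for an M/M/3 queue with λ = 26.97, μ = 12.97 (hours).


a = 2.0794; ρ = 0.6931; P₀ = 0.098767
Lq = P₀·a^c·ρ/(c!(1−ρ)²) = 1.08947
Wq = Lq/λ = 1.08947/26.97 = 0.04040 hr
W = Wq + 1/μ = 0.04040 + 0.07710 = 0.11750 hr

Final: 0.11750 hr


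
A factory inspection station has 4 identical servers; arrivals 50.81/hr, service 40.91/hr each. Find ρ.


ρ = λ/(cμ) = 50.81/(4·40.91) = 50.81/163.64 = 0.3105

Final: 0.3105


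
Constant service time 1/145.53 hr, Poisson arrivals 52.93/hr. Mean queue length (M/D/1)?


ρ = 52.93/145.53 = 0.3637
M/D/1: Lq = ρ²/(2(1−ρ)) = 0.1323/(2·0.6363) = 0.10395

Final: 0.10395


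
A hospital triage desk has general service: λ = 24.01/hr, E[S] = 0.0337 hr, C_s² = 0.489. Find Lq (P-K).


ρ = λ·E[S] = 24.01·0.0337 = 0.8091
Lq = ρ²(1+C_s²)/(2(1−ρ)) = 0.6547·(1+0.489)/(2·0.1909)
= 0.6547·1.4890/0.3817 = 2.55380

Final: 2.55380


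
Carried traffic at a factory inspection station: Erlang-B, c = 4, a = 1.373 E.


B(4,1.373) = 0.038016 (Erlang-B)
Carried load = a(1 − B) = 1.373·(1 − 0.038016) = 1.373·0.961984 = 1.3208 E

Final: 1.3208 Erlangs


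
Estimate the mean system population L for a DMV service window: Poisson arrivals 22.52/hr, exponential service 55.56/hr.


ρ = λ/μ = 22.52/55.56 = 0.4053
L = ρ/(1−ρ) = 0.4053/(1 − 0.4053) = 0.4053/0.5947 = 0.6816

Final: 0.6816


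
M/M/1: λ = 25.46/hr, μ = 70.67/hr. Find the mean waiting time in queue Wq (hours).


ρ = 25.46/70.67 = 0.3603
Wq = ρ/(μ−λ) = 0.3603/(70.67 − 25.46) = 0.3603/45.21 = 0.007969 hr

Final: 0.007969 hr


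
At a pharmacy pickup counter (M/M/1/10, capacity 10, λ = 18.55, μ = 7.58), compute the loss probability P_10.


ρ = λ/μ = 18.55/7.58 = 2.4472
P_K = (1−ρ)ρ^K/(1−ρ^(K+1)) = (-1.4472·7704.546545)/(1 − 18854.793986)
= -11150.247441/-18853.793986 = 0.591406

Final: 0.591406


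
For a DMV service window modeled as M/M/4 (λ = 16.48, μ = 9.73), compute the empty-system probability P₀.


a = λ/μ = 16.48/9.73 = 1.6937; ρ = a/c = 0.4234
Σ_{k=0}^{3} a^k/k! (terms k=0..3) = 1.00000 + 1.69373 + 1.43436 + 0.80981 = 4.93790
Tail: a^4/(4!(1−ρ)) = 8.22958/(24·0.5766) = 0.59473
P₀ = 1/(4.93790 + 0.59473) = 1/5.53263 = 0.180746

Final: 0.180746


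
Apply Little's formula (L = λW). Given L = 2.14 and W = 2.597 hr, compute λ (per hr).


λ = L/W = 2.14/2.597 = 0.8240 /hr

Final: 0.8240 /hr


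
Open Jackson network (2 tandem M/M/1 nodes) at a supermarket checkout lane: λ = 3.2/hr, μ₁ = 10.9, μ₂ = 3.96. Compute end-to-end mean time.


Each node sees arrival rate λ = 3.2/hr (tandem ⇒ throughput preserved).
W₁ = 1/(μ₁−λ) = 1/(10.9−3.2) = 0.12987 hr
W₂ = 1/(μ₂−λ) = 1/(3.96−3.2) = 1.31579 hr
W_total = W₁ + W₂ = 0.12987 + 1.31579 = 1.44566 hr

Final: 1.44566 hr


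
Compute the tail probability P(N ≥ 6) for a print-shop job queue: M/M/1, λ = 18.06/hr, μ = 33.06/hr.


ρ = 18.06/33.06 = 0.5463
P(N ≥ n) = ρ^n = 0.5463^6 = 0.026576

Final: 0.026576


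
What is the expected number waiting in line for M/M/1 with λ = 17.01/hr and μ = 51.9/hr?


ρ = 17.01/51.9 = 0.3277
Lq = ρ²/(1−ρ) = 0.1074/0.6723 = 0.1598

Final: 0.1598


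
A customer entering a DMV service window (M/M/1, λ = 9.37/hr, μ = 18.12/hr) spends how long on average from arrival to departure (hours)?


W = 1/(μ−λ) = 1/(18.12 − 9.37) = 1/8.75 = 0.1143 hr

Final: 0.1143 hr


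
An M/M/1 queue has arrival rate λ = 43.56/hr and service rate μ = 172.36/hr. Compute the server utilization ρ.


ρ = λ/μ = 43.56/172.36 = 0.2527

Final: 0.2527


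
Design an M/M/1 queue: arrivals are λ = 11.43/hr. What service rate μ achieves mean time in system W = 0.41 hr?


W = 1/(μ−λ) ⇒ μ − λ = 1/W = 1/0.41 = 2.4390
μ = λ + 1/W = 11.43 + 2.4390 = 13.8690 per hr

Final: 13.8690 /hr


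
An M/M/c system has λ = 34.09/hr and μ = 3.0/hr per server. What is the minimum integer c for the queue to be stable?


Stability requires cμ > λ ⇔ c > λ/μ.
λ/μ = 34.09/3.0 = 11.3633
Minimum integer c = ⌊11.3633⌋ + 1 = 12
Check: 12·3.0 = 36.00 > 34.09, while 11·3.0 = 33.00 ≤ 34.09

Final: 12 servers


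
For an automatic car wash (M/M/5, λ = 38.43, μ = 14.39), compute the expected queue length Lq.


a = λ/μ = 2.6706; ρ = a/5 = 0.5341
P₀ = 0.066842
Lq = P₀·a^c·ρ / (c!·(1−ρ)²) = 0.066842·135.84634·0.5341/(120·0.21704)
= 0.18621

Final: 0.18621


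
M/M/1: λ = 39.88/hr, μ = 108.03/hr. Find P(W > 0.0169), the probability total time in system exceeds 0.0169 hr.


W ~ Exponential(μ−λ) for M/M/1.
μ − λ = 108.03 − 39.88 = 68.1500
P(W > t) = e^{−(μ−λ)t} = e^{−1.1517} = 0.316088

Final: 0.316088


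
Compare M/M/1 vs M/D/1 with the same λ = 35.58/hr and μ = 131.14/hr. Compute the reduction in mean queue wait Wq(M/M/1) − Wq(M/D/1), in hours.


ρ = 35.58/131.14 = 0.2713
Wq(M/M/1) = ρ/(μ−λ) = 0.2713/95.56 = 0.002839 hr
Wq(M/D/1) = ρ/(2(μ−λ)) = 0.001420 hr
Savings = 0.002839 − 0.001420 = 0.001420 hr

Final: 0.001420 hr


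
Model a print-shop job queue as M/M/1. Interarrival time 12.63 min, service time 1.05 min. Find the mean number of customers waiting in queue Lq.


λ = 60/12.63 = 4.7506 /hr
μ = 60/1.05 = 57.1429 /hr
ρ = λ/μ = 4.7506/57.1429 = 0.08314
Lq = ρ²/(1−ρ) = 0.006911/0.9169 = 0.007538

Final: 0.007538


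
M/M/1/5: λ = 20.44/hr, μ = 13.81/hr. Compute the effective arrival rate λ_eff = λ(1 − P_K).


ρ = 1.4801; P_K = (1−ρ)ρ^5/(1−ρ^6) = 0.358461
λ_eff = λ(1 − P_K) = 20.44·(1 − 0.358461) = 20.44·0.641539 = 13.1131 /hr

Final: 13.1131 /hr


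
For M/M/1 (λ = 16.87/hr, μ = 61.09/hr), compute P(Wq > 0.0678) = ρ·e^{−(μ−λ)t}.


ρ = 16.87/61.09 = 0.2761
P(Wq > t) = ρ·e^{−(μ−λ)t} = 0.2761·e^{−2.9981}
= 0.2761·0.049881 = 0.013775

Final: 0.013775


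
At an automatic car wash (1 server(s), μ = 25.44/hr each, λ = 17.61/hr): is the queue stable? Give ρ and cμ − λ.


Total capacity cμ = 1·25.44 = 25.44/hr
ρ = λ/(cμ) = 17.61/25.44 = 0.6922
Stable ⇔ ρ < 1: YES
Spare capacity = cμ − λ = 25.44 − 17.61 = 7.83/hr

Final: ρ = 0.6922; stable; margin = 7.83/hr


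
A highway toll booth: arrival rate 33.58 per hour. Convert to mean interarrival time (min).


Mean interarrival time = 1/λ = 1/33.58 hour = 0.02978 hour
In minutes: 0.02978 × 60 = 1.7868 min

Final: 1.7868 min


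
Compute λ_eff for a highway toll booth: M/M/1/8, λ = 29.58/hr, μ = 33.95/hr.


ρ = 0.8713; P_K = (1−ρ)ρ^8/(1−ρ^9) = 0.060153
λ_eff = λ(1 − P_K) = 29.58·(1 − 0.060153) = 29.58·0.939847 = 27.8007 /hr

Final: 27.8007 /hr


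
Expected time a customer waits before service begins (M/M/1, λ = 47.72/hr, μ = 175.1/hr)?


ρ = 47.72/175.1 = 0.2725
Wq = ρ/(μ−λ) = 0.2725/(175.1 − 47.72) = 0.2725/127.38 = 0.002140 hr

Final: 0.002140 hr


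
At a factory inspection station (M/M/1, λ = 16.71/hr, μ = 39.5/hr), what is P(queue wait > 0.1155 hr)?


ρ = 16.71/39.5 = 0.4230
P(Wq > t) = ρ·e^{−(μ−λ)t} = 0.4230·e^{−2.6322}
= 0.4230·0.071917 = 0.030424

Final: 0.030424


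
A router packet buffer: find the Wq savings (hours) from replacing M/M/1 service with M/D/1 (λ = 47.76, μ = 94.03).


ρ = 47.76/94.03 = 0.5079
Wq(M/M/1) = ρ/(μ−λ) = 0.5079/46.27 = 0.01098 hr
Wq(M/D/1) = ρ/(2(μ−λ)) = 0.005489 hr
Savings = 0.01098 − 0.005489 = 0.005489 hr

Final: 0.005489 hr


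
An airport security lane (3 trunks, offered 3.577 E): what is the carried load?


B(3,3.577) = 0.410050 (Erlang-B)
Carried load = a(1 − B) = 3.577·(1 − 0.410050) = 3.577·0.589950 = 2.1102 E

Final: 2.1102 Erlangs


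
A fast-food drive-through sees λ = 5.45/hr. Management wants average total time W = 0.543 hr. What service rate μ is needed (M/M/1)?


W = 1/(μ−λ) ⇒ μ − λ = 1/W = 1/0.543 = 1.8416
μ = λ + 1/W = 5.45 + 1.8416 = 7.2916 per hr

Final: 7.2916 /hr


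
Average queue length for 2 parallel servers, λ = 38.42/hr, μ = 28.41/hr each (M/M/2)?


a = λ/μ = 1.3523; ρ = a/2 = 0.6762
P₀ = 0.193196
Lq = P₀·a^c·ρ / (c!·(1−ρ)²) = 0.193196·1.82883·0.6762/(2·0.10487)
= 1.13910

Final: 1.13910


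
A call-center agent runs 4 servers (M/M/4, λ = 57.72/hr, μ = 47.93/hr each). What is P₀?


a = λ/μ = 57.72/47.93 = 1.2043; ρ = a/c = 0.3011
Σ_{k=0}^{3} a^k/k! (terms k=0..3) = 1.00000 + 1.20426 + 0.72512 + 0.29108 = 3.22045
Tail: a^4/(4!(1−ρ)) = 2.10318/(24·0.6989) = 0.12538
P₀ = 1/(3.22045 + 0.12538) = 1/3.34583 = 0.298880

Final: 0.298880


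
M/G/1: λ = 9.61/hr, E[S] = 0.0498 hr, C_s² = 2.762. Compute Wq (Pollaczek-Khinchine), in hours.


ρ = λ·E[S] = 9.61·0.0498 = 0.4786
E[S²] = E[S]²(1+C_s²) = 0.0498²·(1+2.762) = 0.009330
Wq = λ·E[S²]/(2(1−ρ)) = 9.61·0.009330/(2·0.5214) = 0.08598 hr

Final: 0.08598 hr
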